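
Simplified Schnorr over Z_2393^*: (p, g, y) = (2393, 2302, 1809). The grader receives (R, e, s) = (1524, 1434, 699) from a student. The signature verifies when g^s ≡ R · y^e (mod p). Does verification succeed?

g^s mod p:
2302^2 = 5299204 ≡ 1102
2302^4 ≡ 1102^2 = 1214404 ≡ 1153
2302^8 ≡ 1153^2 = 1329409 ≡ 1294
2302^16 ≡ 1294^2 = 1674436 ≡ 1729
2302^32 ≡ 1729^2 = 2989441 ≡ 584
2302^64 ≡ 584^2 = 341056 ≡ 1250
2302^128 ≡ 1250^2 = 1562500 ≡ 2264
2302^256 ≡ 2264^2 = 5125696 ≡ 2283
2302^512 ≡ 2283^2 = 5212089 ≡ 135
699 = 512 + 128 + 32 + 16 + 8 + 2 + 1, so 2302^699 ≡ 135·2264·584·1729·1294·1102·2302 ≡ 656 (mod 2393)
R · y^e mod p:
1809^2 = 3272481 ≡ 1250
1809^4 ≡ 1250^2 = 1562500 ≡ 2264
1809^8 ≡ 2264^2 = 5125696 ≡ 2283
1809^16 ≡ 2283^2 = 5212089 ≡ 135
1809^32 ≡ 135^2 = 18225 ≡ 1474
1809^64 ≡ 1474^2 = 2172676 ≡ 2225
1809^128 ≡ 2225^2 = 4950625 ≡ 1901
1809^256 ≡ 1901^2 = 3613801 ≡ 371
1809^512 ≡ 371^2 = 137641 ≡ 1240
1809^1024 ≡ 1240^2 = 1537600 ≡ 1294
1434 = 1024 + 256 + 128 + 16 + 8 + 2, so 1809^1434 ≡ 1294·371·1901·135·2283·1250 ≡ 2264 (mod 2393)
1524·2264 = 3450336 ≡ 2023 (mod 2393)
656 ≠ 2023; the check fails.

fails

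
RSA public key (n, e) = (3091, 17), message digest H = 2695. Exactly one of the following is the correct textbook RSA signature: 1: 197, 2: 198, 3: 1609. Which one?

Candidate 1: Squares mod 3091: 197^1≡197, 197^2≡1717, 197^4≡2366, 197^8≡155, 197^16≡2388; 17 = 16 + 1, so 197^17 ≡ 2388·197 ≡ 604 (mod 3091)
Candidate 2: Squares mod 3091: 198^1≡198, 198^2≡2112, 198^4≡231, 198^8≡814, 198^16≡1122; 17 = 16 + 1, so 198^17 ≡ 1122·198 ≡ 2695 (mod 3091)
  → matches H = 2695
Candidate 3: Squares mod 3091: 1609^1≡1609, 1609^2≡1714, 1609^4≡1346, 1609^8≡390, 1609^16≡641; 17 = 16 + 1, so 1609^17 ≡ 641·1609 ≡ 2066 (mod 3091)

2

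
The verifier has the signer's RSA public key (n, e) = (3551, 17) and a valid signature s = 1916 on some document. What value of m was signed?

292

Squares mod 3551: s^1≡1916, s^2≡2873, s^4≡1605, s^8≡1550, s^16≡2024
17 = 16 + 1, so s^17 ≡ 2024·1916 ≡ 292 (mod 3551)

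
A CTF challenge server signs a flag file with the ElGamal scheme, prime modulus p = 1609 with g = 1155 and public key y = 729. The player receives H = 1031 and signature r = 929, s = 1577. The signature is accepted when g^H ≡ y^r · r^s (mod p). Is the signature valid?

Left side g^H mod p:
Squares mod 1609: 1155^1≡1155, 1155^2≡164, 1155^4≡1152, 1155^8≡1288, 1155^16≡65, 1155^32≡1007, 1155^64≡379, 1155^128≡440, 1155^256≡520, 1155^512≡88, 1155^1024≡1308
1031 = 1024 + 4 + 2 + 1, so 1155^1031 ≡ 1308·1152·164·1155 ≡ 698 (mod 1609)
Right side y^r · r^s mod p:
Squares mod 1609: 729^1≡729, 729^2≡471, 729^4≡1408, 729^8≡176, 729^16≡405, 729^32≡1516, 729^64≡604, 729^128≡1182, 729^256≡512, 729^512≡1486
929 = 512 + 256 + 128 + 32 + 1, so 729^929 ≡ 1486·512·1182·1516·729 ≡ 468 (mod 1609)
Squares mod 1609: 929^1≡929, 929^2≡617, 929^4≡965, 929^8≡1223, 929^16≡968, 929^32≡586, 929^64≡679, 929^128≡867, 929^256≡286, 929^512≡1346, 929^1024≡1591
1577 = 1024 + 512 + 32 + 8 + 1, so 929^1577 ≡ 1591·1346·586·1223·929 ≡ 861 (mod 1609)
468·861 = 402948 ≡ 698 (mod 1609)
698 ≡ 698 (mod 1609), so the signature is genuine.

valid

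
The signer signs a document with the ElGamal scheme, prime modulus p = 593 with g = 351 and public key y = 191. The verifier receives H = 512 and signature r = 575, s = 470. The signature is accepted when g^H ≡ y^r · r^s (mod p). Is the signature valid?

invalid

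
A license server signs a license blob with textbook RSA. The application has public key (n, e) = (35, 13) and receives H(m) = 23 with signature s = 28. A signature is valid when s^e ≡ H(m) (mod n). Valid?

s^2 ≡ 28^2 = 784 ≡ 14
s^4 ≡ 14^2 = 196 ≡ 21
s^8 ≡ 21^2 = 441 ≡ 21
13 = 8 + 4 + 1, so s^13 ≡ 21·21·28 ≡ 28 (mod 35)
28 ≠ 23, so verification fails.

no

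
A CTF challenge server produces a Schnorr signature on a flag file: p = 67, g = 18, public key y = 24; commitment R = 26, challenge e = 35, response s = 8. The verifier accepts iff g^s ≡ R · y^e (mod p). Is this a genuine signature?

genuine

g^s mod p:
18^2 = 324 ≡ 56
18^4 ≡ 56^2 = 3136 ≡ 54
18^8 ≡ 54^2 = 2916 ≡ 35
R · y^e mod p:
24^2 = 576 ≡ 40
24^4 ≡ 40^2 = 1600 ≡ 59
24^8 ≡ 59^2 = 3481 ≡ 64
24^16 ≡ 64^2 = 4096 ≡ 9
24^32 ≡ 9^2 = 81 ≡ 14
35 = 32 + 2 + 1, so 24^35 ≡ 14·40·24 ≡ 40 (mod 67)
26·40 = 1040 ≡ 35 (mod 67)
35 ≡ 35 (mod 67); signature holds.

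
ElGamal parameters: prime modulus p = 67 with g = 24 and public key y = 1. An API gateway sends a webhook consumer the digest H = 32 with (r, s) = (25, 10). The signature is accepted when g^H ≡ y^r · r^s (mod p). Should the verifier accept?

Left side g^H mod p:
Squares mod 67: 24^1≡24, 24^2≡40, 24^4≡59, 24^8≡64, 24^16≡9, 24^32≡14
24^32 ≡ 14 (mod 67)
Right side y^r · r^s mod p:
Squares mod 67: 1^1≡1, 1^2≡1, 1^4≡1, 1^8≡1, 1^16≡1
25 = 16 + 8 + 1, so 1^25 ≡ 1·1·1 ≡ 1 (mod 67)
Squares mod 67: 25^1≡25, 25^2≡22, 25^4≡15, 25^8≡24
10 = 8 + 2, so 25^10 ≡ 24·22 ≡ 59 (mod 67)
1·59 = 59 ≡ 59 (mod 67)
14 ≠ 59, so verification fails.

reject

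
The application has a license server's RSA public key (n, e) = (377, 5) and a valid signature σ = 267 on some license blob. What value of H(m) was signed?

σ^2 ≡ 267^2 = 71289 ≡ 36
σ^4 ≡ 36^2 = 1296 ≡ 165
5 = 4 + 1, so σ^5 ≡ 165·267 ≡ 323 (mod 377)

323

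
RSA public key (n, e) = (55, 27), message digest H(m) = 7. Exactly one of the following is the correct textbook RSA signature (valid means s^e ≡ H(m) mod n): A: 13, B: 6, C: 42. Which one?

A

Candidate A: Squares mod 55: 13^1≡13, 13^2≡4, 13^4≡16, 13^8≡36, 13^16≡31; 27 = 16 + 8 + 2 + 1, so 13^27 ≡ 31·36·4·13 ≡ 7 (mod 55)
  → matches H(m) = 7
Candidate B: Squares mod 55: 6^1≡6, 6^2≡36, 6^4≡31, 6^8≡26, 6^16≡16; 27 = 16 + 8 + 2 + 1, so 6^27 ≡ 16·26·36·6 ≡ 41 (mod 55)
Candidate C: Squares mod 55: 42^1≡42, 42^2≡4, 42^4≡16, 42^8≡36, 42^16≡31; 27 = 16 + 8 + 2 + 1, so 42^27 ≡ 31·36·4·42 ≡ 48 (mod 55)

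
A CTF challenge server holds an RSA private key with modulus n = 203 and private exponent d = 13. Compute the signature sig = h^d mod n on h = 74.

165

Squares mod 203: h^1≡74, h^2≡198, h^4≡25, h^8≡16
13 = 8 + 4 + 1, so h^13 ≡ 16·25·74 ≡ 165 (mod 203)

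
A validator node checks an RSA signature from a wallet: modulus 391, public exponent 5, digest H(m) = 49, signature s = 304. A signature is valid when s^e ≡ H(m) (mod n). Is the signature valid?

invalid

s^2 ≡ 304^2 = 92416 ≡ 140
s^4 ≡ 140^2 = 19600 ≡ 50
5 = 4 + 1, so s^5 ≡ 50·304 ≡ 342 (mod 391)
342 ≠ 49, so verification fails.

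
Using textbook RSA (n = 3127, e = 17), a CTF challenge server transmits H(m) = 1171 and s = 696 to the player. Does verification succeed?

fails

Squares mod 3127: s^1≡696, s^2≡2858, s^4≡440, s^8≡2853, s^16≡28
17 = 16 + 1, so s^17 ≡ 28·696 ≡ 726 (mod 3127)
s^17 mod 3127 = 726, but H(m) = 1171.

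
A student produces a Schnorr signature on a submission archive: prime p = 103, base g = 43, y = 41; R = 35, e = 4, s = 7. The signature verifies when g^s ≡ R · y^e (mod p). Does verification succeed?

fails

g^s mod p:
Squares mod 103: 43^1≡43, 43^2≡98, 43^4≡25
7 = 4 + 2 + 1, so 43^7 ≡ 25·98·43 ≡ 84 (mod 103)
R · y^e mod p:
Squares mod 103: 41^1≡41, 41^2≡33, 41^4≡59
41^4 ≡ 59 (mod 103)
35·59 = 2065 ≡ 5 (mod 103)
84 ≠ 5; the check fails.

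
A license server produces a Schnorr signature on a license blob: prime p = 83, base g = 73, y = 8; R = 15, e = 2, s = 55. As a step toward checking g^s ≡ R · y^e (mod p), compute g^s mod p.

Squares mod 83: 73^1≡73, 73^2≡17, 73^4≡40, 73^8≡23, 73^16≡31, 73^32≡48
55 = 32 + 16 + 4 + 2 + 1, so 73^55 ≡ 48·31·40·17·73 ≡ 47 (mod 83)

47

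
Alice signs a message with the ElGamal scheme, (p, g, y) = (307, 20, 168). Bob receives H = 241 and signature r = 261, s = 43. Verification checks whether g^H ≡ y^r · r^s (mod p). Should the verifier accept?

reject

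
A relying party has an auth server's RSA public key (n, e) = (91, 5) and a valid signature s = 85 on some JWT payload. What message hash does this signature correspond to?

s^2 ≡ 85^2 = 7225 ≡ 36
s^4 ≡ 36^2 = 1296 ≡ 22
5 = 4 + 1, so s^5 ≡ 22·85 ≡ 50 (mod 91)

50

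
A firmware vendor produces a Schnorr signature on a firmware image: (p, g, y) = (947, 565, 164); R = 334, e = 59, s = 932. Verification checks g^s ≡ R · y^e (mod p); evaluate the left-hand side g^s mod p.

195

565^2 = 319225 ≡ 86
565^4 ≡ 86^2 = 7396 ≡ 767
565^8 ≡ 767^2 = 588289 ≡ 202
565^16 ≡ 202^2 = 40804 ≡ 83
565^32 ≡ 83^2 = 6889 ≡ 260
565^64 ≡ 260^2 = 67600 ≡ 363
565^128 ≡ 363^2 = 131769 ≡ 136
565^256 ≡ 136^2 = 18496 ≡ 503
565^512 ≡ 503^2 = 253009 ≡ 160
932 = 512 + 256 + 128 + 32 + 4, so 565^932 ≡ 160·503·136·260·767 ≡ 195 (mod 947)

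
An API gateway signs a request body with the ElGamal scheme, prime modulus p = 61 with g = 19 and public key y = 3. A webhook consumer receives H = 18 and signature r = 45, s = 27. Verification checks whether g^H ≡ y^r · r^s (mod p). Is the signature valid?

valid

Left side g^H mod p:
19^2 = 361 ≡ 56
19^4 ≡ 56^2 = 3136 ≡ 25
19^8 ≡ 25^2 = 625 ≡ 15
19^16 ≡ 15^2 = 225 ≡ 42
18 = 16 + 2, so 19^18 ≡ 42·56 ≡ 34 (mod 61)
Right side y^r · r^s mod p:
3^2 = 9
3^4 ≡ 9^2 = 81 ≡ 20
3^8 ≡ 20^2 = 400 ≡ 34
3^16 ≡ 34^2 = 1156 ≡ 58
3^32 ≡ 58^2 = 3364 ≡ 9
45 = 32 + 8 + 4 + 1, so 3^45 ≡ 9·34·20·3 ≡ 60 (mod 61)
45^2 = 2025 ≡ 12
45^4 ≡ 12^2 = 144 ≡ 22
45^8 ≡ 22^2 = 484 ≡ 57
45^16 ≡ 57^2 = 3249 ≡ 16
27 = 16 + 8 + 2 + 1, so 45^27 ≡ 16·57·12·45 ≡ 27 (mod 61)
60·27 = 1620 ≡ 34 (mod 61)
34 ≡ 34 (mod 61), so the signature is genuine.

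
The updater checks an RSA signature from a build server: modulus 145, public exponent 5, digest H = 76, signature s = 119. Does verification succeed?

s^2 ≡ 119^2 = 14161 ≡ 96
s^4 ≡ 96^2 = 9216 ≡ 81
5 = 4 + 1, so s^5 ≡ 81·119 ≡ 69 (mod 145)
69 ≠ 76, so verification fails.

fails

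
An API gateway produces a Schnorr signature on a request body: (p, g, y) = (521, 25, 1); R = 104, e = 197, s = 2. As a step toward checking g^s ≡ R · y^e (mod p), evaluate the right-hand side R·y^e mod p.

104

1^2 = 1
1^4 ≡ 1^2 = 1
1^8 ≡ 1^2 = 1
1^16 ≡ 1^2 = 1
1^32 ≡ 1^2 = 1
1^64 ≡ 1^2 = 1
1^128 ≡ 1^2 = 1
197 = 128 + 64 + 4 + 1, so 1^197 ≡ 1·1·1·1 ≡ 1 (mod 521)
R · y^e ≡ 104·1 = 104 ≡ 104 (mod 521)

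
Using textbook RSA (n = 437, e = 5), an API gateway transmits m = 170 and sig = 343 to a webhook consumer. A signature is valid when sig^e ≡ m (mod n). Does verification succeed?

fails

sig^2 ≡ 343^2 = 117649 ≡ 96
sig^4 ≡ 96^2 = 9216 ≡ 39
5 = 4 + 1, so sig^5 ≡ 39·343 ≡ 267 (mod 437)
267 ≠ 170, so verification fails.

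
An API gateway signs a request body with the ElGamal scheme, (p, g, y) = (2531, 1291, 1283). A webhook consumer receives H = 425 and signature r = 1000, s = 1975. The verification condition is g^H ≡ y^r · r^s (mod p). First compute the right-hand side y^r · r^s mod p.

1900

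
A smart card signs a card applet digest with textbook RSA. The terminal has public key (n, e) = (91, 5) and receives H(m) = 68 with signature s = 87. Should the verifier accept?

Squares mod 91: s^1≡87, s^2≡16, s^4≡74
5 = 4 + 1, so s^5 ≡ 74·87 ≡ 68 (mod 91)
68 = H(m), so the signature checks out.

accept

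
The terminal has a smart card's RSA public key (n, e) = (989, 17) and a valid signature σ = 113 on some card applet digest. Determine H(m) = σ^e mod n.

419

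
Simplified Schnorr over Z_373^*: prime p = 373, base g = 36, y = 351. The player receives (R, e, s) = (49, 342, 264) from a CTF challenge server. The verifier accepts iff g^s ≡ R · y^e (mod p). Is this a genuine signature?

genuine

g^s mod p:
Squares mod 373: 36^1≡36, 36^2≡177, 36^4≡370, 36^8≡9, 36^16≡81, 36^32≡220, 36^64≡283, 36^128≡267, 36^256≡46
264 = 256 + 8, so 36^264 ≡ 46·9 ≡ 41 (mod 373)
R · y^e mod p:
Squares mod 373: 351^1≡351, 351^2≡111, 351^4≡12, 351^8≡144, 351^16≡221, 351^32≡351, 351^64≡111, 351^128≡12, 351^256≡144
342 = 256 + 64 + 16 + 4 + 2, so 351^342 ≡ 144·111·221·12·111 ≡ 351 (mod 373)
49·351 = 17199 ≡ 41 (mod 373)
41 ≡ 41 (mod 373); signature holds.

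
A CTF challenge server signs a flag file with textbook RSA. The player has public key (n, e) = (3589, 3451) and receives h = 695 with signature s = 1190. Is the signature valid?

s^2 ≡ 1190^2 = 1416100 ≡ 2034
s^4 ≡ 2034^2 = 4137156 ≡ 2628
s^8 ≡ 2628^2 = 6906384 ≡ 1148
s^16 ≡ 1148^2 = 1317904 ≡ 741
s^32 ≡ 741^2 = 549081 ≡ 3553
s^64 ≡ 3553^2 = 12623809 ≡ 1296
s^128 ≡ 1296^2 = 1679616 ≡ 3553
s^256 ≡ 3553^2 = 12623809 ≡ 1296
s^512 ≡ 1296^2 = 1679616 ≡ 3553
s^1024 ≡ 3553^2 = 12623809 ≡ 1296
s^2048 ≡ 1296^2 = 1679616 ≡ 3553
3451 = 2048 + 1024 + 256 + 64 + 32 + 16 + 8 + 2 + 1, so s^3451 ≡ 3553·1296·1296·1296·3553·741·1148·2034·1190 ≡ 3509 (mod 3589)
3509 ≠ 695, so verification fails.

invalid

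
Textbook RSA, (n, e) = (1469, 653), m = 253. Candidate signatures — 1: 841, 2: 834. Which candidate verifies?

2

Candidate 1: 841^2 = 707281 ≡ 692; 841^4 ≡ 692^2 = 478864 ≡ 1439; 841^8 ≡ 1439^2 = 2070721 ≡ 900; 841^16 ≡ 900^2 = 810000 ≡ 581; 841^32 ≡ 581^2 = 337561 ≡ 1160; 841^64 ≡ 1160^2 = 1345600 ≡ 1465; 841^128 ≡ 1465^2 = 2146225 ≡ 16; 841^256 ≡ 16^2 = 256; 841^512 ≡ 256^2 = 65536 ≡ 900; 653 = 512 + 128 + 8 + 4 + 1, so 841^653 ≡ 900·16·900·1439·841 ≡ 991 (mod 1469)
Candidate 2: 834^2 = 695556 ≡ 719; 834^4 ≡ 719^2 = 516961 ≡ 1342; 834^8 ≡ 1342^2 = 1800964 ≡ 1439; 834^16 ≡ 1439^2 = 2070721 ≡ 900; 834^32 ≡ 900^2 = 810000 ≡ 581; 834^64 ≡ 581^2 = 337561 ≡ 1160; 834^128 ≡ 1160^2 = 1345600 ≡ 1465; 834^256 ≡ 1465^2 = 2146225 ≡ 16; 834^512 ≡ 16^2 = 256; 653 = 512 + 128 + 8 + 4 + 1, so 834^653 ≡ 256·1465·1439·1342·834 ≡ 253 (mod 1469)
  → matches m = 253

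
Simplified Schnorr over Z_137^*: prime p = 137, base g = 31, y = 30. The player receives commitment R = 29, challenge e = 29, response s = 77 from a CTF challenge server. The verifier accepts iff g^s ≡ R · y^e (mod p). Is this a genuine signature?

forged

g^s mod p:
Squares mod 137: 31^1≡31, 31^2≡2, 31^4≡4, 31^8≡16, 31^16≡119, 31^32≡50, 31^64≡34
77 = 64 + 8 + 4 + 1, so 31^77 ≡ 34·16·4·31 ≡ 52 (mod 137)
R · y^e mod p:
Squares mod 137: 30^1≡30, 30^2≡78, 30^4≡56, 30^8≡122, 30^16≡88
29 = 16 + 8 + 4 + 1, so 30^29 ≡ 88·122·56·30 ≡ 19 (mod 137)
29·19 = 551 ≡ 3 (mod 137)
52 ≠ 3; the check fails.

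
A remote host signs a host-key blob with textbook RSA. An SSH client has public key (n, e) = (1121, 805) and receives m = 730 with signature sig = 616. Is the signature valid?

sig^805 mod 1121 = 730
Since 730 equals the digest 730, verification succeeds.

valid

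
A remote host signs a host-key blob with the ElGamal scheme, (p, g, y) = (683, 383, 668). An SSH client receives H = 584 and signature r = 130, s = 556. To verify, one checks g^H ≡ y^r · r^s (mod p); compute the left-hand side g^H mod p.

383^2 = 146689 ≡ 527
383^4 ≡ 527^2 = 277729 ≡ 431
383^8 ≡ 431^2 = 185761 ≡ 668
383^16 ≡ 668^2 = 446224 ≡ 225
383^32 ≡ 225^2 = 50625 ≡ 83
383^64 ≡ 83^2 = 6889 ≡ 59
383^128 ≡ 59^2 = 3481 ≡ 66
383^256 ≡ 66^2 = 4356 ≡ 258
383^512 ≡ 258^2 = 66564 ≡ 313
584 = 512 + 64 + 8, so 383^584 ≡ 313·59·668 ≡ 293 (mod 683)

293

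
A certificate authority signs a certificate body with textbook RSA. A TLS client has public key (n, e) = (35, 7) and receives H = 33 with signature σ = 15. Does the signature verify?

does not verify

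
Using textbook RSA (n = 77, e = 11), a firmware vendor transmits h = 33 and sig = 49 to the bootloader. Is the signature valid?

invalid

sig^2 ≡ 49^2 = 2401 ≡ 14
sig^4 ≡ 14^2 = 196 ≡ 42
sig^8 ≡ 42^2 = 1764 ≡ 70
11 = 8 + 2 + 1, so sig^11 ≡ 70·14·49 ≡ 49 (mod 77)
sig^11 mod 77 = 49, but h = 33.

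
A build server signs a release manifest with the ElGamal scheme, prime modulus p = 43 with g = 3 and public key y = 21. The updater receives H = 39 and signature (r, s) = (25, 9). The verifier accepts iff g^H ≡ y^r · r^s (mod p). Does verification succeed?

fails

Left side g^H mod p:
Squares mod 43: 3^1≡3, 3^2≡9, 3^4≡38, 3^8≡25, 3^16≡23, 3^32≡13
39 = 32 + 4 + 2 + 1, so 3^39 ≡ 13·38·9·3 ≡ 8 (mod 43)
Right side y^r · r^s mod p:
Squares mod 43: 21^1≡21, 21^2≡11, 21^4≡35, 21^8≡21, 21^16≡11
25 = 16 + 8 + 1, so 21^25 ≡ 11·21·21 ≡ 35 (mod 43)
Squares mod 43: 25^1≡25, 25^2≡23, 25^4≡13, 25^8≡40
9 = 8 + 1, so 25^9 ≡ 40·25 ≡ 11 (mod 43)
35·11 = 385 ≡ 41 (mod 43)
8 ≠ 41, so verification fails.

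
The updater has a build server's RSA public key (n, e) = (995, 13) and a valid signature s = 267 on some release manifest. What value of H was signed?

332

s^2 ≡ 267^2 = 71289 ≡ 644
s^4 ≡ 644^2 = 414736 ≡ 816
s^8 ≡ 816^2 = 665856 ≡ 201
13 = 8 + 4 + 1, so s^13 ≡ 201·816·267 ≡ 332 (mod 995)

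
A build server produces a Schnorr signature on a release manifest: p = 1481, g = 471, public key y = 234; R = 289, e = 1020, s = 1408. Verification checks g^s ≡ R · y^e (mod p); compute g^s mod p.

28

Squares mod 1481: 471^1≡471, 471^2≡1172, 471^4≡697, 471^8≡41, 471^16≡200, 471^32≡13, 471^64≡169, 471^128≡422, 471^256≡364, 471^512≡687, 471^1024≡1011
1408 = 1024 + 256 + 128, so 471^1408 ≡ 1011·364·422 ≡ 28 (mod 1481)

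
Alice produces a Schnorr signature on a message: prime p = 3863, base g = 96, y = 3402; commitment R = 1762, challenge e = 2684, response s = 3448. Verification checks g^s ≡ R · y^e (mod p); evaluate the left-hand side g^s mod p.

96^2 = 9216 ≡ 1490
96^4 ≡ 1490^2 = 2220100 ≡ 2738
96^8 ≡ 2738^2 = 7496644 ≡ 2424
96^16 ≡ 2424^2 = 5875776 ≡ 153
96^32 ≡ 153^2 = 23409 ≡ 231
96^64 ≡ 231^2 = 53361 ≡ 3142
96^128 ≡ 3142^2 = 9872164 ≡ 2199
96^256 ≡ 2199^2 = 4835601 ≡ 2988
96^512 ≡ 2988^2 = 8928144 ≡ 751
96^1024 ≡ 751^2 = 564001 ≡ 3
96^2048 ≡ 3^2 = 9
3448 = 2048 + 1024 + 256 + 64 + 32 + 16 + 8, so 96^3448 ≡ 9·3·2988·3142·231·153·2424 ≡ 1875 (mod 3863)

1875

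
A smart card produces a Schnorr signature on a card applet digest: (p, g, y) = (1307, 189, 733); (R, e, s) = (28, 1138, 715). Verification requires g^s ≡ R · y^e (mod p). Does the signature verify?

g^s mod p:
189^2 = 35721 ≡ 432
189^4 ≡ 432^2 = 186624 ≡ 1030
189^8 ≡ 1030^2 = 1060900 ≡ 923
189^16 ≡ 923^2 = 851929 ≡ 1072
189^32 ≡ 1072^2 = 1149184 ≡ 331
189^64 ≡ 331^2 = 109561 ≡ 1080
189^128 ≡ 1080^2 = 1166400 ≡ 556
189^256 ≡ 556^2 = 309136 ≡ 684
189^512 ≡ 684^2 = 467856 ≡ 1257
715 = 512 + 128 + 64 + 8 + 2 + 1, so 189^715 ≡ 1257·556·1080·923·432·189 ≡ 656 (mod 1307)
R · y^e mod p:
733^2 = 537289 ≡ 112
733^4 ≡ 112^2 = 12544 ≡ 781
733^8 ≡ 781^2 = 609961 ≡ 899
733^16 ≡ 899^2 = 808201 ≡ 475
733^32 ≡ 475^2 = 225625 ≡ 821
733^64 ≡ 821^2 = 674041 ≡ 936
733^128 ≡ 936^2 = 876096 ≡ 406
733^256 ≡ 406^2 = 164836 ≡ 154
733^512 ≡ 154^2 = 23716 ≡ 190
733^1024 ≡ 190^2 = 36100 ≡ 811
1138 = 1024 + 64 + 32 + 16 + 2, so 733^1138 ≡ 811·936·821·475·112 ≡ 164 (mod 1307)
28·164 = 4592 ≡ 671 (mod 1307)
656 ≠ 671; the check fails.

does not verify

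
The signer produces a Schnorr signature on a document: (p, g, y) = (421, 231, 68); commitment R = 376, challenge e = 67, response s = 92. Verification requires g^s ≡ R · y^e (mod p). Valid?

g^s mod p:
231^2 = 53361 ≡ 315
231^4 ≡ 315^2 = 99225 ≡ 290
231^8 ≡ 290^2 = 84100 ≡ 321
231^16 ≡ 321^2 = 103041 ≡ 317
231^32 ≡ 317^2 = 100489 ≡ 291
231^64 ≡ 291^2 = 84681 ≡ 60
92 = 64 + 16 + 8 + 4, so 231^92 ≡ 60·317·321·290 ≡ 307 (mod 421)
R · y^e mod p:
68^2 = 4624 ≡ 414
68^4 ≡ 414^2 = 171396 ≡ 49
68^8 ≡ 49^2 = 2401 ≡ 296
68^16 ≡ 296^2 = 87616 ≡ 48
68^32 ≡ 48^2 = 2304 ≡ 199
68^64 ≡ 199^2 = 39601 ≡ 27
67 = 64 + 2 + 1, so 68^67 ≡ 27·414·68 ≡ 199 (mod 421)
376·199 = 74824 ≡ 307 (mod 421)
307 ≡ 307 (mod 421); signature holds.

yes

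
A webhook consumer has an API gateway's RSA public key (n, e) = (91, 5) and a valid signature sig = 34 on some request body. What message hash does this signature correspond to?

34

sig^5 mod 91 = 34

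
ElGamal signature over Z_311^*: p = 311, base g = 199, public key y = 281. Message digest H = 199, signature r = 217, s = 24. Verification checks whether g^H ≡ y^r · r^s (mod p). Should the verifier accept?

Left side g^H mod p:
199^2 = 39601 ≡ 104
199^4 ≡ 104^2 = 10816 ≡ 242
199^8 ≡ 242^2 = 58564 ≡ 96
199^16 ≡ 96^2 = 9216 ≡ 197
199^32 ≡ 197^2 = 38809 ≡ 245
199^64 ≡ 245^2 = 60025 ≡ 2
199^128 ≡ 2^2 = 4
199 = 128 + 64 + 4 + 2 + 1, so 199^199 ≡ 4·2·242·104·199 ≡ 82 (mod 311)
Right side y^r · r^s mod p:
281^2 = 78961 ≡ 278
281^4 ≡ 278^2 = 77284 ≡ 156
281^8 ≡ 156^2 = 24336 ≡ 78
281^16 ≡ 78^2 = 6084 ≡ 175
281^32 ≡ 175^2 = 30625 ≡ 147
281^64 ≡ 147^2 = 21609 ≡ 150
281^128 ≡ 150^2 = 22500 ≡ 108
217 = 128 + 64 + 16 + 8 + 1, so 281^217 ≡ 108·150·175·78·281 ≡ 259 (mod 311)
217^2 = 47089 ≡ 128
217^4 ≡ 128^2 = 16384 ≡ 212
217^8 ≡ 212^2 = 44944 ≡ 160
217^16 ≡ 160^2 = 25600 ≡ 98
24 = 16 + 8, so 217^24 ≡ 98·160 ≡ 130 (mod 311)
259·130 = 33670 ≡ 82 (mod 311)
82 ≡ 82 (mod 311), so the signature is genuine.

accept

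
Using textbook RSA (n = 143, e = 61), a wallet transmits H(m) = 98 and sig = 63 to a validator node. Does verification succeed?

sig^61 mod 143 = 63
The recovered value 63 does not match the digest 98.

fails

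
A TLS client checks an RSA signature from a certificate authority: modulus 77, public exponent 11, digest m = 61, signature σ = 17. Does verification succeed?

σ^11 mod 77 = 61
σ^11 mod 77 = 61 matches m.

passes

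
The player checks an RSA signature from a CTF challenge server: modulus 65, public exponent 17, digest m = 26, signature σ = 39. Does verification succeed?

σ^2 ≡ 39^2 = 1521 ≡ 26
σ^4 ≡ 26^2 = 676 ≡ 26
σ^8 ≡ 26^2 = 676 ≡ 26
σ^16 ≡ 26^2 = 676 ≡ 26
17 = 16 + 1, so σ^17 ≡ 26·39 ≡ 39 (mod 65)
σ^17 mod 65 = 39, but m = 26.

fails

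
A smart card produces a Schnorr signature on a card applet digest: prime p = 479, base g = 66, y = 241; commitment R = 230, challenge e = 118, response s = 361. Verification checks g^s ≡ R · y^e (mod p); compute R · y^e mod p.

3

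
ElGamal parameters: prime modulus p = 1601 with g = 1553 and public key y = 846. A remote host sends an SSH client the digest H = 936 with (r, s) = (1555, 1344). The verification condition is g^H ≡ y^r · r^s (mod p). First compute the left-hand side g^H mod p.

Squares mod 1601: 1553^1≡1553, 1553^2≡703, 1553^4≡1101, 1553^8≡244, 1553^16≡299, 1553^32≡1346, 1553^64≡985, 1553^128≡19, 1553^256≡361, 1553^512≡640
936 = 512 + 256 + 128 + 32 + 8, so 1553^936 ≡ 640·361·19·1346·244 ≡ 167 (mod 1601)

167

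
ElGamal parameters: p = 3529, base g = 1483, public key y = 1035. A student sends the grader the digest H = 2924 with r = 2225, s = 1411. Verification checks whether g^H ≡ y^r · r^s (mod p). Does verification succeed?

fails

Left side g^H mod p:
1483^2 = 2199289 ≡ 722
1483^4 ≡ 722^2 = 521284 ≡ 2521
1483^8 ≡ 2521^2 = 6355441 ≡ 3241
1483^16 ≡ 3241^2 = 10504081 ≡ 1777
1483^32 ≡ 1777^2 = 3157729 ≡ 2803
1483^64 ≡ 2803^2 = 7856809 ≡ 1255
1483^128 ≡ 1255^2 = 1575025 ≡ 1091
1483^256 ≡ 1091^2 = 1190281 ≡ 1008
1483^512 ≡ 1008^2 = 1016064 ≡ 3241
1483^1024 ≡ 3241^2 = 10504081 ≡ 1777
1483^2048 ≡ 1777^2 = 3157729 ≡ 2803
2924 = 2048 + 512 + 256 + 64 + 32 + 8 + 4, so 1483^2924 ≡ 2803·3241·1008·1255·2803·3241·2521 ≡ 3352 (mod 3529)
Right side y^r · r^s mod p:
1035^2 = 1071225 ≡ 1938
1035^4 ≡ 1938^2 = 3755844 ≡ 988
1035^8 ≡ 988^2 = 976144 ≡ 2140
1035^16 ≡ 2140^2 = 4579600 ≡ 2487
1035^32 ≡ 2487^2 = 6185169 ≡ 2361
1035^64 ≡ 2361^2 = 5574321 ≡ 2030
1035^128 ≡ 2030^2 = 4120900 ≡ 2557
1035^256 ≡ 2557^2 = 6538249 ≡ 2541
1035^512 ≡ 2541^2 = 6456681 ≡ 2140
1035^1024 ≡ 2140^2 = 4579600 ≡ 2487
1035^2048 ≡ 2487^2 = 6185169 ≡ 2361
2225 = 2048 + 128 + 32 + 16 + 1, so 1035^2225 ≡ 2361·2557·2361·2487·1035 ≡ 1295 (mod 3529)
2225^2 = 4950625 ≡ 2967
2225^4 ≡ 2967^2 = 8803089 ≡ 1763
2225^8 ≡ 1763^2 = 3108169 ≡ 2649
2225^16 ≡ 2649^2 = 7017201 ≡ 1549
2225^32 ≡ 1549^2 = 2399401 ≡ 3210
2225^64 ≡ 3210^2 = 10304100 ≡ 2949
2225^128 ≡ 2949^2 = 8696601 ≡ 1145
2225^256 ≡ 1145^2 = 1311025 ≡ 1766
2225^512 ≡ 1766^2 = 3118756 ≡ 2649
2225^1024 ≡ 2649^2 = 7017201 ≡ 1549
1411 = 1024 + 256 + 128 + 2 + 1, so 2225^1411 ≡ 1549·1766·1145·2967·2225 ≡ 2927 (mod 3529)
1295·2927 = 3790465 ≡ 319 (mod 3529)
3352 ≠ 319, so verification fails.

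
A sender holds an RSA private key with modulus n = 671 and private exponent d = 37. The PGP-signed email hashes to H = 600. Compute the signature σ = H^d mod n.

514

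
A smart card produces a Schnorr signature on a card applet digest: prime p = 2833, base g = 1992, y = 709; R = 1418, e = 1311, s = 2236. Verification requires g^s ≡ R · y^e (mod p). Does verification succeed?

fails

g^s mod p:
1992^2 = 3968064 ≡ 1864
1992^4 ≡ 1864^2 = 3474496 ≡ 1238
1992^8 ≡ 1238^2 = 1532644 ≡ 2824
1992^16 ≡ 2824^2 = 7974976 ≡ 81
1992^32 ≡ 81^2 = 6561 ≡ 895
1992^64 ≡ 895^2 = 801025 ≡ 2119
1992^128 ≡ 2119^2 = 4490161 ≡ 2689
1992^256 ≡ 2689^2 = 7230721 ≡ 905
1992^512 ≡ 905^2 = 819025 ≡ 288
1992^1024 ≡ 288^2 = 82944 ≡ 787
1992^2048 ≡ 787^2 = 619369 ≡ 1775
2236 = 2048 + 128 + 32 + 16 + 8 + 4, so 1992^2236 ≡ 1775·2689·895·81·2824·1238 ≡ 313 (mod 2833)
R · y^e mod p:
709^2 = 502681 ≡ 1240
709^4 ≡ 1240^2 = 1537600 ≡ 2114
709^8 ≡ 2114^2 = 4468996 ≡ 1355
709^16 ≡ 1355^2 = 1836025 ≡ 241
709^32 ≡ 241^2 = 58081 ≡ 1421
709^64 ≡ 1421^2 = 2019241 ≡ 2145
709^128 ≡ 2145^2 = 4601025 ≡ 233
709^256 ≡ 233^2 = 54289 ≡ 462
709^512 ≡ 462^2 = 213444 ≡ 969
709^1024 ≡ 969^2 = 938961 ≡ 1238
1311 = 1024 + 256 + 16 + 8 + 4 + 2 + 1, so 709^1311 ≡ 1238·462·241·1355·2114·1240·709 ≡ 973 (mod 2833)
1418·973 = 1379714 ≡ 43 (mod 2833)
313 ≠ 43; the check fails.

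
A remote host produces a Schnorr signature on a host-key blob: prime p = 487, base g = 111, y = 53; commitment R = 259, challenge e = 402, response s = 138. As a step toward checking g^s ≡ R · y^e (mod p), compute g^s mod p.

480

111^138 mod 487 = 480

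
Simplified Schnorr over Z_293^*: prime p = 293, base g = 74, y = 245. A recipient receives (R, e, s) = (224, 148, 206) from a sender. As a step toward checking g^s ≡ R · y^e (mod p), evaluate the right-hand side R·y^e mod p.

170

245^2 = 60025 ≡ 253
245^4 ≡ 253^2 = 64009 ≡ 135
245^8 ≡ 135^2 = 18225 ≡ 59
245^16 ≡ 59^2 = 3481 ≡ 258
245^32 ≡ 258^2 = 66564 ≡ 53
245^64 ≡ 53^2 = 2809 ≡ 172
245^128 ≡ 172^2 = 29584 ≡ 284
148 = 128 + 16 + 4, so 245^148 ≡ 284·258·135 ≡ 40 (mod 293)
R · y^e ≡ 224·40 = 8960 ≡ 170 (mod 293)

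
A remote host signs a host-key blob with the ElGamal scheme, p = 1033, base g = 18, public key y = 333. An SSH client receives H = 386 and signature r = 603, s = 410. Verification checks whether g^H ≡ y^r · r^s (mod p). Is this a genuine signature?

forged

Left side g^H mod p:
18^2 = 324
18^4 ≡ 324^2 = 104976 ≡ 643
18^8 ≡ 643^2 = 413449 ≡ 249
18^16 ≡ 249^2 = 62001 ≡ 21
18^32 ≡ 21^2 = 441
18^64 ≡ 441^2 = 194481 ≡ 277
18^128 ≡ 277^2 = 76729 ≡ 287
18^256 ≡ 287^2 = 82369 ≡ 762
386 = 256 + 128 + 2, so 18^386 ≡ 762·287·324 ≡ 287 (mod 1033)
Right side y^r · r^s mod p:
333^2 = 110889 ≡ 358
333^4 ≡ 358^2 = 128164 ≡ 72
333^8 ≡ 72^2 = 5184 ≡ 19
333^16 ≡ 19^2 = 361
333^32 ≡ 361^2 = 130321 ≡ 163
333^64 ≡ 163^2 = 26569 ≡ 744
333^128 ≡ 744^2 = 553536 ≡ 881
333^256 ≡ 881^2 = 776161 ≡ 378
333^512 ≡ 378^2 = 142884 ≡ 330
603 = 512 + 64 + 16 + 8 + 2 + 1, so 333^603 ≡ 330·744·361·19·358·333 ≡ 844 (mod 1033)
603^2 = 363609 ≡ 1026
603^4 ≡ 1026^2 = 1052676 ≡ 49
603^8 ≡ 49^2 = 2401 ≡ 335
603^16 ≡ 335^2 = 112225 ≡ 661
603^32 ≡ 661^2 = 436921 ≡ 995
603^64 ≡ 995^2 = 990025 ≡ 411
603^128 ≡ 411^2 = 168921 ≡ 542
603^256 ≡ 542^2 = 293764 ≡ 392
410 = 256 + 128 + 16 + 8 + 2, so 603^410 ≡ 392·542·661·335·1026 ≡ 222 (mod 1033)
844·222 = 187368 ≡ 395 (mod 1033)
287 ≠ 395, so verification fails.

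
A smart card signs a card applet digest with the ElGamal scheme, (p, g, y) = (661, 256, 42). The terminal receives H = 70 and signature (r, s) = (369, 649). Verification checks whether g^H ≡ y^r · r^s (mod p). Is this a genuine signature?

Left side g^H mod p:
256^70 mod 661 = 295
Right side y^r · r^s mod p:
42^369 mod 661 = 382
369^649 mod 661 = 535
382·535 = 204370 ≡ 121 (mod 661)
295 ≠ 121, so verification fails.

forged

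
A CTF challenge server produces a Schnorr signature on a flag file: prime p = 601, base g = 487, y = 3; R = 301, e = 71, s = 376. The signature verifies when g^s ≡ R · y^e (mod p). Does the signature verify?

verifies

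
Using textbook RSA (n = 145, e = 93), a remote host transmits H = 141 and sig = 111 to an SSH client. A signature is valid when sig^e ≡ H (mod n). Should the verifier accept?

Squares mod 145: sig^1≡111, sig^2≡141, sig^4≡16, sig^8≡111, sig^16≡141, sig^32≡16, sig^64≡111
93 = 64 + 16 + 8 + 4 + 1, so sig^93 ≡ 111·141·111·16·111 ≡ 141 (mod 145)
sig^93 mod 145 = 141 matches H.

accept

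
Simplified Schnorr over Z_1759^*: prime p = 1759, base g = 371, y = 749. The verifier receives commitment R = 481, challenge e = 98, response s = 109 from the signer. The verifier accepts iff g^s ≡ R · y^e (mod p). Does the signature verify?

g^s mod p:
371^2 = 137641 ≡ 439
371^4 ≡ 439^2 = 192721 ≡ 990
371^8 ≡ 990^2 = 980100 ≡ 337
371^16 ≡ 337^2 = 113569 ≡ 993
371^32 ≡ 993^2 = 986049 ≡ 1009
371^64 ≡ 1009^2 = 1018081 ≡ 1379
109 = 64 + 32 + 8 + 4 + 1, so 371^109 ≡ 1379·1009·337·990·371 ≡ 182 (mod 1759)
R · y^e mod p:
749^2 = 561001 ≡ 1639
749^4 ≡ 1639^2 = 2686321 ≡ 328
749^8 ≡ 328^2 = 107584 ≡ 285
749^16 ≡ 285^2 = 81225 ≡ 311
749^32 ≡ 311^2 = 96721 ≡ 1735
749^64 ≡ 1735^2 = 3010225 ≡ 576
98 = 64 + 32 + 2, so 749^98 ≡ 576·1735·1639 ≡ 143 (mod 1759)
481·143 = 68783 ≡ 182 (mod 1759)
182 ≡ 182 (mod 1759); signature holds.

verifies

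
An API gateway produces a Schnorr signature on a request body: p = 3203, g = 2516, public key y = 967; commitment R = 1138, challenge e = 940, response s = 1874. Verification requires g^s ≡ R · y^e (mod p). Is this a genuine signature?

g^s mod p:
Squares mod 3203: 2516^1≡2516, 2516^2≡1128, 2516^4≡793, 2516^8≡1061, 2516^16≡1468, 2516^32≡2608, 2516^64≡1695, 2516^128≡3137, 2516^256≡1153, 2516^512≡164, 2516^1024≡1272
1874 = 1024 + 512 + 256 + 64 + 16 + 2, so 2516^1874 ≡ 1272·164·1153·1695·1468·1128 ≡ 1828 (mod 3203)
R · y^e mod p:
Squares mod 3203: 967^1≡967, 967^2≡3016, 967^4≡2939, 967^8≡2433, 967^16≡345, 967^32≡514, 967^64≡1550, 967^128≡250, 967^256≡1643, 967^512≡2523
940 = 512 + 256 + 128 + 32 + 8 + 4, so 967^940 ≡ 2523·1643·250·514·2433·2939 ≡ 1544 (mod 3203)
1138·1544 = 1757072 ≡ 1828 (mod 3203)
1828 ≡ 1828 (mod 3203); signature holds.

genuine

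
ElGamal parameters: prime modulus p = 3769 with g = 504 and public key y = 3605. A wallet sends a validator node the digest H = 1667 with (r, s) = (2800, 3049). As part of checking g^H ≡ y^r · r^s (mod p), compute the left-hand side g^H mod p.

1345

504^1667 mod 3769 = 1345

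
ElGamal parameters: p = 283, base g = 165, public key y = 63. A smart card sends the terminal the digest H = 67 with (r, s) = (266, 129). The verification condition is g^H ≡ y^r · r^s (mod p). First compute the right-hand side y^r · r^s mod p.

63^2 = 3969 ≡ 7
63^4 ≡ 7^2 = 49
63^8 ≡ 49^2 = 2401 ≡ 137
63^16 ≡ 137^2 = 18769 ≡ 91
63^32 ≡ 91^2 = 8281 ≡ 74
63^64 ≡ 74^2 = 5476 ≡ 99
63^128 ≡ 99^2 = 9801 ≡ 179
63^256 ≡ 179^2 = 32041 ≡ 62
266 = 256 + 8 + 2, so 63^266 ≡ 62·137·7 ≡ 28 (mod 283)
266^2 = 70756 ≡ 6
266^4 ≡ 6^2 = 36
266^8 ≡ 36^2 = 1296 ≡ 164
266^16 ≡ 164^2 = 26896 ≡ 11
266^32 ≡ 11^2 = 121
266^64 ≡ 121^2 = 14641 ≡ 208
266^128 ≡ 208^2 = 43264 ≡ 248
129 = 128 + 1, so 266^129 ≡ 248·266 ≡ 29 (mod 283)
y^r · r^s ≡ 28·29 = 812 ≡ 246 (mod 283)

246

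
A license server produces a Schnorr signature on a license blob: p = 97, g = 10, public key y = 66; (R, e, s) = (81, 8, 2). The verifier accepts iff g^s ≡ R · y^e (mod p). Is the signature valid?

g^s mod p:
10^2 mod 97 = 3
R · y^e mod p:
66^8 mod 97 = 62
81·62 = 5022 ≡ 75 (mod 97)
3 ≠ 75; the check fails.

invalid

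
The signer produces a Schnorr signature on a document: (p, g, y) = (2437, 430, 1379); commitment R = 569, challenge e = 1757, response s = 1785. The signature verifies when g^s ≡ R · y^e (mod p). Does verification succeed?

fails

g^s mod p:
430^2 = 184900 ≡ 2125
430^4 ≡ 2125^2 = 4515625 ≡ 2301
430^8 ≡ 2301^2 = 5294601 ≡ 1437
430^16 ≡ 1437^2 = 2064969 ≡ 830
430^32 ≡ 830^2 = 688900 ≡ 1666
430^64 ≡ 1666^2 = 2775556 ≡ 2250
430^128 ≡ 2250^2 = 5062500 ≡ 851
430^256 ≡ 851^2 = 724201 ≡ 412
430^512 ≡ 412^2 = 169744 ≡ 1591
430^1024 ≡ 1591^2 = 2531281 ≡ 1675
1785 = 1024 + 512 + 128 + 64 + 32 + 16 + 8 + 1, so 430^1785 ≡ 1675·1591·851·2250·1666·830·1437·430 ≡ 1897 (mod 2437)
R · y^e mod p:
1379^2 = 1901641 ≡ 781
1379^4 ≡ 781^2 = 609961 ≡ 711
1379^8 ≡ 711^2 = 505521 ≡ 1062
1379^16 ≡ 1062^2 = 1127844 ≡ 1950
1379^32 ≡ 1950^2 = 3802500 ≡ 780
1379^64 ≡ 780^2 = 608400 ≡ 1587
1379^128 ≡ 1587^2 = 2518569 ≡ 1148
1379^256 ≡ 1148^2 = 1317904 ≡ 1924
1379^512 ≡ 1924^2 = 3701776 ≡ 2410
1379^1024 ≡ 2410^2 = 5808100 ≡ 729
1757 = 1024 + 512 + 128 + 64 + 16 + 8 + 4 + 1, so 1379^1757 ≡ 729·2410·1148·1587·1950·1062·711·1379 ≡ 1222 (mod 2437)
569·1222 = 695318 ≡ 773 (mod 2437)
1897 ≠ 773; the check fails.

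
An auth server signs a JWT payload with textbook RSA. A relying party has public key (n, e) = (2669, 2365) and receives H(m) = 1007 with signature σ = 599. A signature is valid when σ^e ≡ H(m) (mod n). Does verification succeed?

passes

σ^2 ≡ 599^2 = 358801 ≡ 1155
σ^4 ≡ 1155^2 = 1334025 ≡ 2194
σ^8 ≡ 2194^2 = 4813636 ≡ 1429
σ^16 ≡ 1429^2 = 2042041 ≡ 256
σ^32 ≡ 256^2 = 65536 ≡ 1480
σ^64 ≡ 1480^2 = 2190400 ≡ 1820
σ^128 ≡ 1820^2 = 3312400 ≡ 171
σ^256 ≡ 171^2 = 29241 ≡ 2551
σ^512 ≡ 2551^2 = 6507601 ≡ 579
σ^1024 ≡ 579^2 = 335241 ≡ 1616
σ^2048 ≡ 1616^2 = 2611456 ≡ 1174
2365 = 2048 + 256 + 32 + 16 + 8 + 4 + 1, so σ^2365 ≡ 1174·2551·1480·256·1429·2194·599 ≡ 1007 (mod 2669)
σ^2365 mod 2669 = 1007 matches H(m).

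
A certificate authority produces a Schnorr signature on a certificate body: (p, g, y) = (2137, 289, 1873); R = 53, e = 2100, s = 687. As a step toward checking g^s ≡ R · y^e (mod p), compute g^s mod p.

Squares mod 2137: 289^1≡289, 289^2≡178, 289^4≡1766, 289^8≡873, 289^16≡1357, 289^32≡1492, 289^64≡1447, 289^128≡1686, 289^256≡386, 289^512≡1543
687 = 512 + 128 + 32 + 8 + 4 + 2 + 1, so 289^687 ≡ 1543·1686·1492·873·1766·178·289 ≡ 1225 (mod 2137)

1225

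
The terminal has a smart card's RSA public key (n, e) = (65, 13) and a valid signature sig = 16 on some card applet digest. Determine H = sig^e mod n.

16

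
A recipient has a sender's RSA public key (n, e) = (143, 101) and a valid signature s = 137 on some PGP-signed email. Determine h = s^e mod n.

115

Squares mod 143: s^1≡137, s^2≡36, s^4≡9, s^8≡81, s^16≡126, s^32≡3, s^64≡9
101 = 64 + 32 + 4 + 1, so s^101 ≡ 9·3·9·137 ≡ 115 (mod 143)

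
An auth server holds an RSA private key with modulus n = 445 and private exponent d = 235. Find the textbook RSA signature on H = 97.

358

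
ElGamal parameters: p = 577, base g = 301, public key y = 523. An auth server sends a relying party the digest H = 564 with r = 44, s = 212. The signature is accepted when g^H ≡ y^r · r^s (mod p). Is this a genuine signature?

genuine

Left side g^H mod p:
301^564 mod 577 = 513
Right side y^r · r^s mod p:
523^44 mod 577 = 321
44^212 mod 577 = 433
321·433 = 138993 ≡ 513 (mod 577)
513 ≡ 513 (mod 577), so the signature is genuine.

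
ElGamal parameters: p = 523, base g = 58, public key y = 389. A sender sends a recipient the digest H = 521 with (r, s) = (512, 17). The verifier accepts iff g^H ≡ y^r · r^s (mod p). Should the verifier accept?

accept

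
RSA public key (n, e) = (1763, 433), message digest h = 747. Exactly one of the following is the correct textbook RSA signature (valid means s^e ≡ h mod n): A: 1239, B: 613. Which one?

Candidate A: 1239^2 = 1535121 ≡ 1311; 1239^4 ≡ 1311^2 = 1718721 ≡ 1559; 1239^8 ≡ 1559^2 = 2430481 ≡ 1067; 1239^16 ≡ 1067^2 = 1138489 ≡ 1354; 1239^32 ≡ 1354^2 = 1833316 ≡ 1559; 1239^64 ≡ 1559^2 = 2430481 ≡ 1067; 1239^128 ≡ 1067^2 = 1138489 ≡ 1354; 1239^256 ≡ 1354^2 = 1833316 ≡ 1559; 433 = 256 + 128 + 32 + 16 + 1, so 1239^433 ≡ 1559·1354·1559·1354·1239 ≡ 747 (mod 1763)
  → matches h = 747
Candidate B: 613^2 = 375769 ≡ 250; 613^4 ≡ 250^2 = 62500 ≡ 795; 613^8 ≡ 795^2 = 632025 ≡ 871; 613^16 ≡ 871^2 = 758641 ≡ 551; 613^32 ≡ 551^2 = 303601 ≡ 365; 613^64 ≡ 365^2 = 133225 ≡ 1000; 613^128 ≡ 1000^2 = 1000000 ≡ 379; 613^256 ≡ 379^2 = 143641 ≡ 838; 433 = 256 + 128 + 32 + 16 + 1, so 613^433 ≡ 838·379·365·551·613 ≡ 90 (mod 1763)

A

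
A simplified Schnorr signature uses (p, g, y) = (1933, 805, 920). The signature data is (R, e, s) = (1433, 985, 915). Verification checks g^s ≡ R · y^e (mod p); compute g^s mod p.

805^915 mod 1933 = 349

349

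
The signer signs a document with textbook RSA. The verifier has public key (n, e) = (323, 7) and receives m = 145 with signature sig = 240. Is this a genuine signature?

genuine

sig^2 ≡ 240^2 = 57600 ≡ 106
sig^4 ≡ 106^2 = 11236 ≡ 254
7 = 4 + 2 + 1, so sig^7 ≡ 254·106·240 ≡ 145 (mod 323)
145 = m, so the signature checks out.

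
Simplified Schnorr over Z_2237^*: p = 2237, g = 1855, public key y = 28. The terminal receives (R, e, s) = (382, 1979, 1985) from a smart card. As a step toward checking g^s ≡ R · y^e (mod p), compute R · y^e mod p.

28^2 = 784
28^4 ≡ 784^2 = 614656 ≡ 1718
28^8 ≡ 1718^2 = 2951524 ≡ 921
28^16 ≡ 921^2 = 848241 ≡ 418
28^32 ≡ 418^2 = 174724 ≡ 238
28^64 ≡ 238^2 = 56644 ≡ 719
28^128 ≡ 719^2 = 516961 ≡ 214
28^256 ≡ 214^2 = 45796 ≡ 1056
28^512 ≡ 1056^2 = 1115136 ≡ 1110
28^1024 ≡ 1110^2 = 1232100 ≡ 1750
1979 = 1024 + 512 + 256 + 128 + 32 + 16 + 8 + 2 + 1, so 28^1979 ≡ 1750·1110·1056·214·238·418·921·784·28 ≡ 1819 (mod 2237)
R · y^e ≡ 382·1819 = 694858 ≡ 1388 (mod 2237)

1388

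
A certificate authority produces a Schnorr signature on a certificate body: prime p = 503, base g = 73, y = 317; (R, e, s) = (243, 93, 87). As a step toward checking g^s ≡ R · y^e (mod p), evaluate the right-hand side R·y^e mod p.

Squares mod 503: 317^1≡317, 317^2≡392, 317^4≡249, 317^8≡132, 317^16≡322, 317^32≡66, 317^64≡332
93 = 64 + 16 + 8 + 4 + 1, so 317^93 ≡ 332·322·132·249·317 ≡ 231 (mod 503)
R · y^e ≡ 243·231 = 56133 ≡ 300 (mod 503)

300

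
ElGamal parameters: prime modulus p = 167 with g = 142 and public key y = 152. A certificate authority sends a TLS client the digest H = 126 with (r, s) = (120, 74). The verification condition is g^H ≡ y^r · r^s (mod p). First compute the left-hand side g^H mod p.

142^126 mod 167 = 42

42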